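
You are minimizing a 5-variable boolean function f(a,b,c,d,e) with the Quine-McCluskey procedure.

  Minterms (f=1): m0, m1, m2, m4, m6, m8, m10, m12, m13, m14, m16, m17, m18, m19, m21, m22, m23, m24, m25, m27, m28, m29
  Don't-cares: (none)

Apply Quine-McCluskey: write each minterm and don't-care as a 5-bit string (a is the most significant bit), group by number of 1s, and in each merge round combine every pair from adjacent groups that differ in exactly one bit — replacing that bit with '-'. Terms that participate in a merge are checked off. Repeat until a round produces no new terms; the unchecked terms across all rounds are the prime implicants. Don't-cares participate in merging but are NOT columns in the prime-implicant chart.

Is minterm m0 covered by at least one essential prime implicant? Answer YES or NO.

YES

[col 0] 00000*, 00001*, 00010*, 00100*, 00110*, 01000*, 01010*, 01100*, 01101*, 01110*, 10000*, 10001*, 10010*, 10011*, 10101*, 10110*, 10111*, 11000*, 11001*, 11011*, 11100*, 11101*
[col 1] -0000*, -0001*, -0010*, -0110*, -1000*, -1100*, -1101*, 0-000*, 0-010*, 0-100*, 0-110*, 00-00*, 00-10*, 000-0*, 0000-*, 001-0*, 01-00*, 01-10*, 010-0*, 011-0*, 0110-*, 1-000*, 1-001*, 1-011*, 1-101*, 10-01*, 10-10*, 10-11*, 100-0*, 100-1*, 1000-*, 1001-*, 101-1*, 1011-*, 11-00*, 11-01*, 110-1*, 1100-*, 1110-*
[col 2] --000, -0-10, -00-0, -000-, -1-00, -110-, 0--00*, 0--10*, 0-0-0*, 0-1-0*, 00--0*, 01--0*, 1--01, 1-0-1, 1-00-, 10--1, 10-1-, 100--, 11-0-
[col 3] 0---0
Prime implicants: --000, -0-10, -00-0, -000-, -1-00, -110-, 0---0, 1--01, 1-0-1, 1-00-, 10--1, 10-1-, 100--, 11-0-
PI chart (minterm → PIs covering it):
  0 | --000,-00-0,-000-,0---0
  1 | -000-  (sole → essential)
  2 | -0-10,-00-0,0---0
  4 | 0---0  (sole → essential)
  6 | -0-10,0---0
  8 | --000,-1-00,0---0
  10 | 0---0  (sole → essential)
  12 | -1-00,-110-,0---0
  13 | -110-  (sole → essential)
  14 | 0---0  (sole → essential)
  16 | --000,-00-0,-000-,1-00-,100--
  17 | -000-,1--01,1-0-1,1-00-,10--1,100--
  18 | -0-10,-00-0,10-1-,100--
  19 | 1-0-1,10--1,10-1-,100--
  21 | 1--01,10--1
  22 | -0-10,10-1-
  23 | 10--1,10-1-
  24 | --000,-1-00,1-00-,11-0-
  25 | 1--01,1-0-1,1-00-,11-0-
  27 | 1-0-1  (sole → essential)
  28 | -1-00,-110-,11-0-
  29 | -110-,1--01,11-0-
Essential prime implicants: -000-, -110-, 0---0, 1-0-1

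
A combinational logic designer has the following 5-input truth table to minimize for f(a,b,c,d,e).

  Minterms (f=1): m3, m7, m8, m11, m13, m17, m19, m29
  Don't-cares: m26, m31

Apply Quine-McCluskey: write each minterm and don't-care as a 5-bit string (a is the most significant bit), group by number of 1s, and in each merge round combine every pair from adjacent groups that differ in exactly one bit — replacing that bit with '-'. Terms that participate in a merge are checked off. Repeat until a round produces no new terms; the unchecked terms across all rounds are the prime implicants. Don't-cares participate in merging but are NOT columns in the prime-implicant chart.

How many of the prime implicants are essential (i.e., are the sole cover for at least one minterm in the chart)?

[col 0] 00011*, 00111*, 01000, 01011*, 01101*, 10001*, 10011*, 11010, 11101*, 11111*
[col 1] -0011, -1101, 0-011, 00-11, 100-1, 111-1
Prime implicants: -0011, -1101, 0-011, 00-11, 01000, 100-1, 11010, 111-1
PI chart (minterm → PIs covering it):
  3 | -0011,0-011,00-11
  7 | 00-11  (sole → essential)
  8 | 01000  (sole → essential)
  11 | 0-011  (sole → essential)
  13 | -1101  (sole → essential)
  17 | 100-1  (sole → essential)
  19 | -0011,100-1
  29 | -1101,111-1
Essential prime implicants: -1101, 0-011, 00-11, 01000, 100-1

5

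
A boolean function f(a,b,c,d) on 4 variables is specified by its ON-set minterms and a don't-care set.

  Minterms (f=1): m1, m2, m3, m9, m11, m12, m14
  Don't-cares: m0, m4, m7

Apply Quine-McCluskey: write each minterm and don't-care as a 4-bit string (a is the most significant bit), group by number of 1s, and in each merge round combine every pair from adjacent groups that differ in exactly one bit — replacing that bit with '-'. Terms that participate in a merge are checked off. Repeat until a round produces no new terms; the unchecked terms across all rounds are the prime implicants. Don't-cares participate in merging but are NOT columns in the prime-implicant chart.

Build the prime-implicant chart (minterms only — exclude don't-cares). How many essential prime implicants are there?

3

size-2^0 implicants → 0000(✓)  0001(✓)  0010(✓)  0011(✓)  0100(✓)  0111(✓)  1001(✓)  1011(✓)  1100(✓)  1110(✓)
size-2^1 implicants → -001(✓)  -011(✓)  -100  0-00  0-11  00-0(✓)  00-1(✓)  000-(✓)  001-(✓)  10-1(✓)  11-0
size-2^2 implicants → -0-1  00--
Unchecked terms (primes): -0-1, -100, 0-00, 0-11, 00--, 11-0
Minterm coverage:
  m1 ⊆ -0-1,00--
  m2 ⊆ 00-- [E]
  m3 ⊆ -0-1,0-11,00--
  m9 ⊆ -0-1 [E]
  m11 ⊆ -0-1 [E]
  m12 ⊆ -100,11-0
  m14 ⊆ 11-0 [E]
E = {-0-1, 00--, 11-0}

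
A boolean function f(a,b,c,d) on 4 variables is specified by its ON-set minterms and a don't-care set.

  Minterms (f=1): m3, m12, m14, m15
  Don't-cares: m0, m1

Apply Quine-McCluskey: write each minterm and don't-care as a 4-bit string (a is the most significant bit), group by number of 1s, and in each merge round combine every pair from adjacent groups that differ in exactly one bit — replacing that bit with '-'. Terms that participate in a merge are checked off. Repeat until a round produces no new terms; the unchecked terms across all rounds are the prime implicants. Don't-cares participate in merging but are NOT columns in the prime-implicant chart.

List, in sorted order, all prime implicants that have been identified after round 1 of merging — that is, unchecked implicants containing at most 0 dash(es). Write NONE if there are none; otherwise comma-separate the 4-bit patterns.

NONE

Round 0: 0000✓ 0001✓ 0011✓ 1100✓ 1110✓ 1111✓
Round 1: 00-1 000- 11-0 111-
PIs = {00-1, 000-, 11-0, 111-}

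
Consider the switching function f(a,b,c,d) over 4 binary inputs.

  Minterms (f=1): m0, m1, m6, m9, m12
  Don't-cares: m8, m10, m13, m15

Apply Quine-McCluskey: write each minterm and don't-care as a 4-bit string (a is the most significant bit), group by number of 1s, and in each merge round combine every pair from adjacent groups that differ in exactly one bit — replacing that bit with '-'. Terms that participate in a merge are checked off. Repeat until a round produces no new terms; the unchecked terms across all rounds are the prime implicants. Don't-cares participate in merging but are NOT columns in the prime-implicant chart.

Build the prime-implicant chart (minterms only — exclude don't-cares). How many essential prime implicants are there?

3

size-2^0 implicants → 0000(✓)  0001(✓)  0110  1000(✓)  1001(✓)  1010(✓)  1100(✓)  1101(✓)  1111(✓)
size-2^1 implicants → -000(✓)  -001(✓)  000-(✓)  1-00(✓)  1-01(✓)  10-0  100-(✓)  11-1  110-(✓)
size-2^2 implicants → -00-  1-0-
Unchecked terms (primes): -00-, 0110, 1-0-, 10-0, 11-1
Minterm coverage:
  m0 ⊆ -00- [E]
  m1 ⊆ -00- [E]
  m6 ⊆ 0110 [E]
  m9 ⊆ -00-,1-0-
  m12 ⊆ 1-0- [E]
E = {-00-, 0110, 1-0-}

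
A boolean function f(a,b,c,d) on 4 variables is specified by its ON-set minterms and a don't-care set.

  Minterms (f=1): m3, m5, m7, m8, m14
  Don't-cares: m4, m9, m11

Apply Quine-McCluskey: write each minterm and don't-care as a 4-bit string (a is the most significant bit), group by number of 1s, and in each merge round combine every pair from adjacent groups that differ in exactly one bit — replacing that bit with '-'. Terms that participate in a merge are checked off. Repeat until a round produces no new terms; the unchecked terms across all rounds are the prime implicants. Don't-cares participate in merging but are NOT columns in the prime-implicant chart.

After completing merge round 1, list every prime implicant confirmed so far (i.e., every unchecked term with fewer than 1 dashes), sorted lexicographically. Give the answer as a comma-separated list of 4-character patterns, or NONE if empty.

Round 0: 0011✓ 0100✓ 0101✓ 0111✓ 1000✓ 1001✓ 1011✓ 1110
Round 1: -011 0-11 01-1 010- 10-1 100-
PIs = {-011, 0-11, 01-1, 010-, 10-1, 100-, 1110}

1110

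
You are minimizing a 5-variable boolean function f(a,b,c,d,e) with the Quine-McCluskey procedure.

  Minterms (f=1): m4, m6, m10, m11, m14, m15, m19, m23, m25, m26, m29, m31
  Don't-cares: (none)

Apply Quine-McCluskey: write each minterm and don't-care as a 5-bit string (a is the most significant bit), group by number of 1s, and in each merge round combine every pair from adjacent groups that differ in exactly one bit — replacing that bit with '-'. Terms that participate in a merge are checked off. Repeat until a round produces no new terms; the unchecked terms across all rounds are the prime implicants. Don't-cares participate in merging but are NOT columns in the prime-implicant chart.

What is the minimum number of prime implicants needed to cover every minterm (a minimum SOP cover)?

size-2^0 implicants → 00100(✓)  00110(✓)  01010(✓)  01011(✓)  01110(✓)  01111(✓)  10011(✓)  10111(✓)  11001(✓)  11010(✓)  11101(✓)  11111(✓)
size-2^1 implicants → -1010  -1111  0-110  001-0  01-10(✓)  01-11(✓)  0101-(✓)  0111-(✓)  1-111  10-11  11-01  111-1
size-2^2 implicants → 01-1-
Unchecked terms (primes): -1010, -1111, 0-110, 001-0, 01-1-, 1-111, 10-11, 11-01, 111-1
Minterm coverage:
  m4 ⊆ 001-0 [E]
  m6 ⊆ 0-110,001-0
  m10 ⊆ -1010,01-1-
  m11 ⊆ 01-1- [E]
  m14 ⊆ 0-110,01-1-
  m15 ⊆ -1111,01-1-
  m19 ⊆ 10-11 [E]
  m23 ⊆ 1-111,10-11
  m25 ⊆ 11-01 [E]
  m26 ⊆ -1010 [E]
  m29 ⊆ 11-01,111-1
  m31 ⊆ -1111,1-111,111-1
E = {-1010, 001-0, 01-1-, 10-11, 11-01}
Petrick residual → -1111
Cover = bc'de' + bcde + a'b'ce' + a'bd + ab'de + abd'e  |cover|=6

6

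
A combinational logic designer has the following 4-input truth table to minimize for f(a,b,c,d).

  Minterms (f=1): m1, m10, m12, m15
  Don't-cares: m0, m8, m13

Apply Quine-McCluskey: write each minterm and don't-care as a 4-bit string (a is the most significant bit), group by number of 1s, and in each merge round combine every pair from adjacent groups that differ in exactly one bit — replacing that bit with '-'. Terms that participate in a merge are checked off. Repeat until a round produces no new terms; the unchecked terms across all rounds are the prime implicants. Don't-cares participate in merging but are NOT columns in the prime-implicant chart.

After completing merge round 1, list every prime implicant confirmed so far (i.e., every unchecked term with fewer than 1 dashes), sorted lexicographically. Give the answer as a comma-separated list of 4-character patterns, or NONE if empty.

[col 0] 0000*, 0001*, 1000*, 1010*, 1100*, 1101*, 1111*
[col 1] -000, 000-, 1-00, 10-0, 11-1, 110-
Prime implicants: -000, 000-, 1-00, 10-0, 11-1, 110-

NONE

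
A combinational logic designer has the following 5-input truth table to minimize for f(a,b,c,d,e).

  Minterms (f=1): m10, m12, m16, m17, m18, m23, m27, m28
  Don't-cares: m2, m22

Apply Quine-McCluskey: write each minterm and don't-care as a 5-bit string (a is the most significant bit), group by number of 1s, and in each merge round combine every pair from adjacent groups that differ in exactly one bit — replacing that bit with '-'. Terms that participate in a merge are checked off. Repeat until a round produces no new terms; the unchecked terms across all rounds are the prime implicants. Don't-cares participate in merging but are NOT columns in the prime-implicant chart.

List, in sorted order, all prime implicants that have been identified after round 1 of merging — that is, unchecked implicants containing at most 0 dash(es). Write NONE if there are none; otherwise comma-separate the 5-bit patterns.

11011

Round 0: 00010✓ 01010✓ 01100✓ 10000✓ 10001✓ 10010✓ 10110✓ 10111✓ 11011 11100✓
Round 1: -0010 -1100 0-010 10-10 100-0 1000- 1011-
PIs = {-0010, -1100, 0-010, 10-10, 100-0, 1000-, 1011-, 11011}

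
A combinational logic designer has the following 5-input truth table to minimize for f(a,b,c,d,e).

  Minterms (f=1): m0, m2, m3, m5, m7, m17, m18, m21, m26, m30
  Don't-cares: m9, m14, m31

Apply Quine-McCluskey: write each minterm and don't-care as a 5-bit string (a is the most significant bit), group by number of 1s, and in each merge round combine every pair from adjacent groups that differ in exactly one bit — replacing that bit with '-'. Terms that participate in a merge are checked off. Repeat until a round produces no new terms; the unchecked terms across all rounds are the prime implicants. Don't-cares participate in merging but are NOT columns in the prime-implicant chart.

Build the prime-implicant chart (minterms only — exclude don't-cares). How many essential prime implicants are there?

2

[col 0] 00000*, 00010*, 00011*, 00101*, 00111*, 01001, 01110*, 10001*, 10010*, 10101*, 11010*, 11110*, 11111*
[col 1] -0010, -0101, -1110, 00-11, 000-0, 0001-, 001-1, 1-010, 10-01, 11-10, 1111-
Prime implicants: -0010, -0101, -1110, 00-11, 000-0, 0001-, 001-1, 01001, 1-010, 10-01, 11-10, 1111-
PI chart (minterm → PIs covering it):
  0 | 000-0  (sole → essential)
  2 | -0010,000-0,0001-
  3 | 00-11,0001-
  5 | -0101,001-1
  7 | 00-11,001-1
  17 | 10-01  (sole → essential)
  18 | -0010,1-010
  21 | -0101,10-01
  26 | 1-010,11-10
  30 | -1110,11-10,1111-
Essential prime implicants: 000-0, 10-01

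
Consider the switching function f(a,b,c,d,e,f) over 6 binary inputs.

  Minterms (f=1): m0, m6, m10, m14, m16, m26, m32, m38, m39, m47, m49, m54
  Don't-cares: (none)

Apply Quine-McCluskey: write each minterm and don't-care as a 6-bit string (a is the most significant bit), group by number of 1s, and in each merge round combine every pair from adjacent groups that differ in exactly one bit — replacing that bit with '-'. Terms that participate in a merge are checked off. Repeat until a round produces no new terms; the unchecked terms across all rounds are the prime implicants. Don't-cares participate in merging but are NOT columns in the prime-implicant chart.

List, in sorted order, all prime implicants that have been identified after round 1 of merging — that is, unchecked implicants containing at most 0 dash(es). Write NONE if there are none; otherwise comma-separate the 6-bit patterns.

size-2^0 implicants → 000000(✓)  000110(✓)  001010(✓)  001110(✓)  010000(✓)  011010(✓)  100000(✓)  100110(✓)  100111(✓)  101111(✓)  110001  110110(✓)
size-2^1 implicants → -00000  -00110  0-0000  0-1010  00-110  001-10  1-0110  10-111  10011-
Unchecked terms (primes): -00000, -00110, 0-0000, 0-1010, 00-110, 001-10, 1-0110, 10-111, 10011-, 110001

110001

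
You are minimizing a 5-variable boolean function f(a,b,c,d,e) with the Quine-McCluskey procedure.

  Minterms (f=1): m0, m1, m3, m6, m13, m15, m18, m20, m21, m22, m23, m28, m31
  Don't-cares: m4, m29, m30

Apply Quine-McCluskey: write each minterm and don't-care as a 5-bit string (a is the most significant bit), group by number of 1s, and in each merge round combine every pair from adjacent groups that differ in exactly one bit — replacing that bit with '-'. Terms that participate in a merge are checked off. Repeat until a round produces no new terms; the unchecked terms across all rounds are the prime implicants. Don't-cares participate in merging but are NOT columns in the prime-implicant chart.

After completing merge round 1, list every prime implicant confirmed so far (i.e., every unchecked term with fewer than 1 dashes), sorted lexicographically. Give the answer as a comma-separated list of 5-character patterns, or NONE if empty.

size-2^0 implicants → 00000(✓)  00001(✓)  00011(✓)  00100(✓)  00110(✓)  01101(✓)  01111(✓)  10010(✓)  10100(✓)  10101(✓)  10110(✓)  10111(✓)  11100(✓)  11101(✓)  11110(✓)  11111(✓)
size-2^1 implicants → -0100(✓)  -0110(✓)  -1101(✓)  -1111(✓)  00-00  000-1  0000-  001-0(✓)  011-1(✓)  1-100(✓)  1-101(✓)  1-110(✓)  1-111(✓)  10-10  101-0(✓)  101-1(✓)  1010-(✓)  1011-(✓)  111-0(✓)  111-1(✓)  1110-(✓)  1111-(✓)
size-2^2 implicants → -01-0  -11-1  1-1-0(✓)  1-1-1(✓)  1-10-(✓)  1-11-(✓)  101--(✓)  111--(✓)
size-2^3 implicants → 1-1--
Unchecked terms (primes): -01-0, -11-1, 00-00, 000-1, 0000-, 1-1--, 10-10

NONE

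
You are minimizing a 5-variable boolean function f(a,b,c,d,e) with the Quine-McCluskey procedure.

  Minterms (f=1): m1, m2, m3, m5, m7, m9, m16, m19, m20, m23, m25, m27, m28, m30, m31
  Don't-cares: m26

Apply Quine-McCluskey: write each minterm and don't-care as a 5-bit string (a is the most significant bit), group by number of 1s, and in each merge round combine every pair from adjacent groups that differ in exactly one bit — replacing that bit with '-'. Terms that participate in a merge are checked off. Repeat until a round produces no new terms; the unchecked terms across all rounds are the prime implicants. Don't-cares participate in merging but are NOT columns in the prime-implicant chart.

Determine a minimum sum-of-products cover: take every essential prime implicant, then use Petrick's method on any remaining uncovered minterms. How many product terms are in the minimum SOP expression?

size-2^0 implicants → 00001(✓)  00010(✓)  00011(✓)  00101(✓)  00111(✓)  01001(✓)  10000(✓)  10011(✓)  10100(✓)  10111(✓)  11001(✓)  11010(✓)  11011(✓)  11100(✓)  11110(✓)  11111(✓)
size-2^1 implicants → -0011(✓)  -0111(✓)  -1001  0-001  00-01(✓)  00-11(✓)  000-1(✓)  0001-  001-1(✓)  1-011(✓)  1-100  1-111(✓)  10-00  10-11(✓)  11-10(✓)  11-11(✓)  110-1  1101-(✓)  111-0  1111-(✓)
size-2^2 implicants → -0-11  00--1  1--11  11-1-
Unchecked terms (primes): -0-11, -1001, 0-001, 00--1, 0001-, 1--11, 1-100, 10-00, 11-1-, 110-1, 111-0
Minterm coverage:
  m1 ⊆ 0-001,00--1
  m2 ⊆ 0001- [E]
  m3 ⊆ -0-11,00--1,0001-
  m5 ⊆ 00--1 [E]
  m7 ⊆ -0-11,00--1
  m9 ⊆ -1001,0-001
  m16 ⊆ 10-00 [E]
  m19 ⊆ -0-11,1--11
  m20 ⊆ 1-100,10-00
  m23 ⊆ -0-11,1--11
  m25 ⊆ -1001,110-1
  m27 ⊆ 1--11,11-1-,110-1
  m28 ⊆ 1-100,111-0
  m30 ⊆ 11-1-,111-0
  m31 ⊆ 1--11,11-1-
E = {00--1, 0001-, 10-00}
Petrick residual → -1001, 1--11, 111-0
Cover = bc'd'e + a'b'e + a'b'c'd + ade + ab'd'e' + abce'  |cover|=6

6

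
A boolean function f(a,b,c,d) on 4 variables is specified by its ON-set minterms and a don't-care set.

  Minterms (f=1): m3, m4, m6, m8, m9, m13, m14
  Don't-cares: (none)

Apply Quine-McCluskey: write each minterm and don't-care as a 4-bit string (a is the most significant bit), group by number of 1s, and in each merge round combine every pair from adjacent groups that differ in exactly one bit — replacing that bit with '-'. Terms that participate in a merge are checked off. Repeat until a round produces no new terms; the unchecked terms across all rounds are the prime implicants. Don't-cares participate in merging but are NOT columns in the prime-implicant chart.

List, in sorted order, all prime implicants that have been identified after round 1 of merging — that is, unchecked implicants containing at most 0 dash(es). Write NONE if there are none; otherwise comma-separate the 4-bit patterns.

Round 0: 0011 0100✓ 0110✓ 1000✓ 1001✓ 1101✓ 1110✓
Round 1: -110 01-0 1-01 100-
PIs = {-110, 0011, 01-0, 1-01, 100-}

0011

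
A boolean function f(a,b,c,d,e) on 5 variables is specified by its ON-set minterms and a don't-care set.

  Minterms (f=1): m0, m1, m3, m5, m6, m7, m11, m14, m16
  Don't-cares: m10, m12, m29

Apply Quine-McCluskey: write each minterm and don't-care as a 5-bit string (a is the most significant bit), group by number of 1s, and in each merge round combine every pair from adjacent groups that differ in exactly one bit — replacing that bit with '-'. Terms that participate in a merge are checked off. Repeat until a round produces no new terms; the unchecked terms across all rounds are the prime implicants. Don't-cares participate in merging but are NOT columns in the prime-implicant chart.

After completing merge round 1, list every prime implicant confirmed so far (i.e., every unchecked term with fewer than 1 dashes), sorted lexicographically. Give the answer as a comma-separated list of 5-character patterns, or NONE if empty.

11101

Round 0: 00000✓ 00001✓ 00011✓ 00101✓ 00110✓ 00111✓ 01010✓ 01011✓ 01100✓ 01110✓ 10000✓ 11101
Round 1: -0000 0-011 0-110 00-01✓ 00-11✓ 000-1✓ 0000- 001-1✓ 0011- 01-10 0101- 011-0
Round 2: 00--1
PIs = {-0000, 0-011, 0-110, 00--1, 0000-, 0011-, 01-10, 0101-, 011-0, 11101}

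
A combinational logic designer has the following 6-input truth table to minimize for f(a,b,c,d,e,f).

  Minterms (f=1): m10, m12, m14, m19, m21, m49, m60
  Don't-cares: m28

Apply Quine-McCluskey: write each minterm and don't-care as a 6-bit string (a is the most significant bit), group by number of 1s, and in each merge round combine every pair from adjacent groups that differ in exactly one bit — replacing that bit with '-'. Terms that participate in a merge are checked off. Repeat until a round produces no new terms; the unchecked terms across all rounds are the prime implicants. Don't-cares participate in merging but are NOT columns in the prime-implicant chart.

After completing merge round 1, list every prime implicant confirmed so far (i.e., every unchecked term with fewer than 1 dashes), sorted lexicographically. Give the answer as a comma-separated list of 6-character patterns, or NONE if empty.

size-2^0 implicants → 001010(✓)  001100(✓)  001110(✓)  010011  010101  011100(✓)  110001  111100(✓)
size-2^1 implicants → -11100  0-1100  001-10  0011-0
Unchecked terms (primes): -11100, 0-1100, 001-10, 0011-0, 010011, 010101, 110001

010011, 010101, 110001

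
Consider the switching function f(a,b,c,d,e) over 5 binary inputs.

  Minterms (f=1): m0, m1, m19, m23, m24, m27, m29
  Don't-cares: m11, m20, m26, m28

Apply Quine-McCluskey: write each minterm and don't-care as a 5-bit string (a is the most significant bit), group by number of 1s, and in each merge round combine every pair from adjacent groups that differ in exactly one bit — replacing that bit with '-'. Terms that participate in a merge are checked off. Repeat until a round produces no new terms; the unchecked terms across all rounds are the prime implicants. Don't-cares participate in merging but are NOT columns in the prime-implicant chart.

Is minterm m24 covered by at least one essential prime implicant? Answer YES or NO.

size-2^0 implicants → 00000(✓)  00001(✓)  01011(✓)  10011(✓)  10100(✓)  10111(✓)  11000(✓)  11010(✓)  11011(✓)  11100(✓)  11101(✓)
size-2^1 implicants → -1011  0000-  1-011  1-100  10-11  11-00  110-0  1101-  1110-
Unchecked terms (primes): -1011, 0000-, 1-011, 1-100, 10-11, 11-00, 110-0, 1101-, 1110-
Minterm coverage:
  m0 ⊆ 0000- [E]
  m1 ⊆ 0000- [E]
  m19 ⊆ 1-011,10-11
  m23 ⊆ 10-11 [E]
  m24 ⊆ 11-00,110-0
  m27 ⊆ -1011,1-011,1101-
  m29 ⊆ 1110- [E]
E = {0000-, 10-11, 1110-}

NO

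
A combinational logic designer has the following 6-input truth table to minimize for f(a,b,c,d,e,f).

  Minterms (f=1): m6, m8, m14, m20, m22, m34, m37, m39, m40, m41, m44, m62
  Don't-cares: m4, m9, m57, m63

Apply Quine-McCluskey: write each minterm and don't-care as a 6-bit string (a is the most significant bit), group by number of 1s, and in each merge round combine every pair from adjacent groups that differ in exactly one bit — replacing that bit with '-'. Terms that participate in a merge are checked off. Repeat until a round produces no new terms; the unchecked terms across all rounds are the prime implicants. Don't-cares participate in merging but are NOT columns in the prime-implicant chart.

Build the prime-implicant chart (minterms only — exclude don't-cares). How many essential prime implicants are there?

[col 0] 000100*, 000110*, 001000*, 001001*, 001110*, 010100*, 010110*, 100010, 100101*, 100111*, 101000*, 101001*, 101100*, 111001*, 111110*, 111111*
[col 1] -01000*, -01001*, 0-0100*, 0-0110*, 00-110, 0001-0*, 00100-*, 0101-0*, 1-1001, 1001-1, 101-00, 10100-*, 11111-
[col 2] -0100-, 0-01-0
Prime implicants: -0100-, 0-01-0, 00-110, 1-1001, 100010, 1001-1, 101-00, 11111-
PI chart (minterm → PIs covering it):
  6 | 0-01-0,00-110
  8 | -0100-  (sole → essential)
  14 | 00-110  (sole → essential)
  20 | 0-01-0  (sole → essential)
  22 | 0-01-0  (sole → essential)
  34 | 100010  (sole → essential)
  37 | 1001-1  (sole → essential)
  39 | 1001-1  (sole → essential)
  40 | -0100-,101-00
  41 | -0100-,1-1001
  44 | 101-00  (sole → essential)
  62 | 11111-  (sole → essential)
Essential prime implicants: -0100-, 0-01-0, 00-110, 100010, 1001-1, 101-00, 11111-

7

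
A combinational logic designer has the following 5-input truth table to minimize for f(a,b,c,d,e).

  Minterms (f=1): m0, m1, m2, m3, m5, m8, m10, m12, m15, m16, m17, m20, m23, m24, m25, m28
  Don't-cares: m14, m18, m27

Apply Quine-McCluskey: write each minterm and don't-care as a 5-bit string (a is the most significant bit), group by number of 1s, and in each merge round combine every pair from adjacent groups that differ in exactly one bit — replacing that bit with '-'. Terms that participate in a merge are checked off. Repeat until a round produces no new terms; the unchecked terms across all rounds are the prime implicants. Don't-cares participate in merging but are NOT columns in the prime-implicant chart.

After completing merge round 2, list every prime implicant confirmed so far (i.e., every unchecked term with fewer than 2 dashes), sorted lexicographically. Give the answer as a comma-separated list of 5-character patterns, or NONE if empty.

[col 0] 00000*, 00001*, 00010*, 00011*, 00101*, 01000*, 01010*, 01100*, 01110*, 01111*, 10000*, 10001*, 10010*, 10100*, 10111, 11000*, 11001*, 11011*, 11100*
[col 1] -0000*, -0001*, -0010*, -1000*, -1100*, 0-000*, 0-010*, 00-01, 000-0*, 000-1*, 0000-*, 0001-*, 01-00*, 01-10*, 010-0*, 011-0*, 0111-, 1-000*, 1-001*, 1-100*, 10-00*, 100-0*, 1000-*, 11-00*, 110-1, 1100-*
[col 2] --000, -00-0, -000-, -1-00, 0-0-0, 000--, 01--0, 1--00, 1-00-
Prime implicants: --000, -00-0, -000-, -1-00, 0-0-0, 00-01, 000--, 01--0, 0111-, 1--00, 1-00-, 10111, 110-1

00-01, 0111-, 10111, 110-1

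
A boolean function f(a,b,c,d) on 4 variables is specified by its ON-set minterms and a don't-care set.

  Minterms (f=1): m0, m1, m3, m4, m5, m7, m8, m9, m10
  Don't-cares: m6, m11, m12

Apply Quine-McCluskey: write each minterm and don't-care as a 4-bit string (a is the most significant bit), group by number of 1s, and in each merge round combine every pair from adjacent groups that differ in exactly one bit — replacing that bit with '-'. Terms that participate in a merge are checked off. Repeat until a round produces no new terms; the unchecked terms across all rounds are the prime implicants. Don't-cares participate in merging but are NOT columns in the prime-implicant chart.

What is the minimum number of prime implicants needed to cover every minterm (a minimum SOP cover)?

Round 0: 0000✓ 0001✓ 0011✓ 0100✓ 0101✓ 0110✓ 0111✓ 1000✓ 1001✓ 1010✓ 1011✓ 1100✓
Round 1: -000✓ -001✓ -011✓ -100✓ 0-00✓ 0-01✓ 0-11✓ 00-1✓ 000-✓ 01-0✓ 01-1✓ 010-✓ 011-✓ 1-00✓ 10-0✓ 10-1✓ 100-✓ 101-✓
Round 2: --00 -0-1 -00- 0--1 0-0- 01-- 10--
PIs = {--00, -0-1, -00-, 0--1, 0-0-, 01--, 10--}
Coverage chart:
  m0: --00,-00-,0-0-
  m1: -0-1,-00-,0--1,0-0-
  m3: -0-1,0--1
  m4: --00,0-0-,01--
  m5: 0--1,0-0-,01--
  m7: 0--1,01--
  m8: --00,-00-,10--
  m9: -0-1,-00-,10--
  m10: 10-- ←essential
Essential: 10--
Petrick residual → --00, 0--1
Min cover (3 terms): c'd' + a'd + ab'

3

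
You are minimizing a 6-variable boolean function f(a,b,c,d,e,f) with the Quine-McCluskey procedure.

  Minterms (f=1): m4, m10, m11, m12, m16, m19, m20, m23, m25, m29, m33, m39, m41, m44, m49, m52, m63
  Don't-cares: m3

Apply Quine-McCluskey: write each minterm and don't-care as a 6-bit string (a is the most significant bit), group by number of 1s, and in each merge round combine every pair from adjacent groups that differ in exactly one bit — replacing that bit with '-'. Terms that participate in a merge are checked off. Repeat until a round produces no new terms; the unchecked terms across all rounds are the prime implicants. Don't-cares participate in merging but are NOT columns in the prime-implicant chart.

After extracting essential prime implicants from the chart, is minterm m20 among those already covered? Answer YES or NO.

Round 0: 000011✓ 000100✓ 001010✓ 001011✓ 001100✓ 010000✓ 010011✓ 010100✓ 010111✓ 011001✓ 011101✓ 100001✓ 100111 101001✓ 101100✓ 110001✓ 110100✓ 111111
Round 1: -01100 -10100 0-0011 0-0100 00-011 00-100 00101- 010-00 010-11 011-01 1-0001 10-001
PIs = {-01100, -10100, 0-0011, 0-0100, 00-011, 00-100, 00101-, 010-00, 010-11, 011-01, 1-0001, 10-001, 100111, 111111}
Coverage chart:
  m4: 0-0100,00-100
  m10: 00101- ←essential
  m11: 00-011,00101-
  m12: -01100,00-100
  m16: 010-00 ←essential
  m19: 0-0011,010-11
  m20: -10100,0-0100,010-00
  m23: 010-11 ←essential
  m25: 011-01 ←essential
  m29: 011-01 ←essential
  m33: 1-0001,10-001
  m39: 100111 ←essential
  m41: 10-001 ←essential
  m44: -01100 ←essential
  m49: 1-0001 ←essential
  m52: -10100 ←essential
  m63: 111111 ←essential
Essential: -01100, -10100, 00101-, 010-00, 010-11, 011-01, 1-0001, 10-001, 100111, 111111

YES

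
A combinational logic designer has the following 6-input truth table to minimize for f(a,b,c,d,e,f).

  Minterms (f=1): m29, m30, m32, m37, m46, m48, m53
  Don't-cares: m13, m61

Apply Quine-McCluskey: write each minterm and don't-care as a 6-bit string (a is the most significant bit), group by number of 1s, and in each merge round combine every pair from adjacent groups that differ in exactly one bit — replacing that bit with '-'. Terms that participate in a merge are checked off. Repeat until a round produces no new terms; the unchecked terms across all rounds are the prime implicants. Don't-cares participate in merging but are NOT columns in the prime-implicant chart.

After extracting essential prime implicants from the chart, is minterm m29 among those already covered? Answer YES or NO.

Round 0: 001101✓ 011101✓ 011110 100000✓ 100101✓ 101110 110000✓ 110101✓ 111101✓
Round 1: -11101 0-1101 1-0000 1-0101 11-101
PIs = {-11101, 0-1101, 011110, 1-0000, 1-0101, 101110, 11-101}
Coverage chart:
  m29: -11101,0-1101
  m30: 011110 ←essential
  m32: 1-0000 ←essential
  m37: 1-0101 ←essential
  m46: 101110 ←essential
  m48: 1-0000 ←essential
  m53: 1-0101,11-101
Essential: 011110, 1-0000, 1-0101, 101110

NO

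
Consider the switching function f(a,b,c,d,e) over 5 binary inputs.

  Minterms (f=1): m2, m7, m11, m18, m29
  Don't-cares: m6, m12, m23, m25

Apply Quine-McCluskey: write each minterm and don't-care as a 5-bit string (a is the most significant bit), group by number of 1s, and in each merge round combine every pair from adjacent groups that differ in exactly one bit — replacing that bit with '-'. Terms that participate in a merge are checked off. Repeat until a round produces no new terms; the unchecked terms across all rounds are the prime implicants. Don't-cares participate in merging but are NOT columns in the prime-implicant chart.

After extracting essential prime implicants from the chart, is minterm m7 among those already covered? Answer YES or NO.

size-2^0 implicants → 00010(✓)  00110(✓)  00111(✓)  01011  01100  10010(✓)  10111(✓)  11001(✓)  11101(✓)
size-2^1 implicants → -0010  -0111  00-10  0011-  11-01
Unchecked terms (primes): -0010, -0111, 00-10, 0011-, 01011, 01100, 11-01
Minterm coverage:
  m2 ⊆ -0010,00-10
  m7 ⊆ -0111,0011-
  m11 ⊆ 01011 [E]
  m18 ⊆ -0010 [E]
  m29 ⊆ 11-01 [E]
E = {-0010, 01011, 11-01}

NO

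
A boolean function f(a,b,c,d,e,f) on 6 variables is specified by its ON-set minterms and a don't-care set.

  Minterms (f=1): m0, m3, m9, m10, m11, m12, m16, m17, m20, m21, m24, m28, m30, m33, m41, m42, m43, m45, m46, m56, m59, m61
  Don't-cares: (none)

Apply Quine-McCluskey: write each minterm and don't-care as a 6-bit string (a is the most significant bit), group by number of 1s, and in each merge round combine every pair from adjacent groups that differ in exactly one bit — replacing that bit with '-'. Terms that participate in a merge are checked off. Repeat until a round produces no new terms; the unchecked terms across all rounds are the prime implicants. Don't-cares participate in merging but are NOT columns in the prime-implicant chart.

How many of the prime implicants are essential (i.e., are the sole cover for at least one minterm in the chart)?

size-2^0 implicants → 000000(✓)  000011(✓)  001001(✓)  001010(✓)  001011(✓)  001100(✓)  010000(✓)  010001(✓)  010100(✓)  010101(✓)  011000(✓)  011100(✓)  011110(✓)  100001(✓)  101001(✓)  101010(✓)  101011(✓)  101101(✓)  101110(✓)  111000(✓)  111011(✓)  111101(✓)
size-2^1 implicants → -01001(✓)  -01010(✓)  -01011(✓)  -11000  0-0000  0-1100  00-011  0010-1(✓)  00101-(✓)  01-000(✓)  01-100(✓)  010-00(✓)  010-01(✓)  01000-(✓)  01010-(✓)  011-00(✓)  0111-0  1-1011  1-1101  10-001  101-01  101-10  1010-1(✓)  10101-(✓)
size-2^2 implicants → -010-1  -0101-  01--00  010-0-
Unchecked terms (primes): -010-1, -0101-, -11000, 0-0000, 0-1100, 00-011, 01--00, 010-0-, 0111-0, 1-1011, 1-1101, 10-001, 101-01, 101-10
Minterm coverage:
  m0 ⊆ 0-0000 [E]
  m3 ⊆ 00-011 [E]
  m9 ⊆ -010-1 [E]
  m10 ⊆ -0101- [E]
  m11 ⊆ -010-1,-0101-,00-011
  m12 ⊆ 0-1100 [E]
  m16 ⊆ 0-0000,01--00,010-0-
  m17 ⊆ 010-0- [E]
  m20 ⊆ 01--00,010-0-
  m21 ⊆ 010-0- [E]
  m24 ⊆ -11000,01--00
  m28 ⊆ 0-1100,01--00,0111-0
  m30 ⊆ 0111-0 [E]
  m33 ⊆ 10-001 [E]
  m41 ⊆ -010-1,10-001,101-01
  m42 ⊆ -0101-,101-10
  m43 ⊆ -010-1,-0101-,1-1011
  m45 ⊆ 1-1101,101-01
  m46 ⊆ 101-10 [E]
  m56 ⊆ -11000 [E]
  m59 ⊆ 1-1011 [E]
  m61 ⊆ 1-1101 [E]
E = {-010-1, -0101-, -11000, 0-0000, 0-1100, 00-011, 010-0-, 0111-0, 1-1011, 1-1101, 10-001, 101-10}

12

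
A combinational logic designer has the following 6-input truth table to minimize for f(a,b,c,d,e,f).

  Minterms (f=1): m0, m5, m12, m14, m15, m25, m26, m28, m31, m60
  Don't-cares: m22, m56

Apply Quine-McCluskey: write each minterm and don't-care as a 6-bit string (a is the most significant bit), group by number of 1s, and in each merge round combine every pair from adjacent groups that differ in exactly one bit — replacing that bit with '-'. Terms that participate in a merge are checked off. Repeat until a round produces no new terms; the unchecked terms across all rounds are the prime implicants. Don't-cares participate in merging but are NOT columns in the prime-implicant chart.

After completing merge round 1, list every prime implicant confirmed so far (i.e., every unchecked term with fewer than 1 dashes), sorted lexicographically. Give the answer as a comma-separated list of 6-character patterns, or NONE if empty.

[col 0] 000000, 000101, 001100*, 001110*, 001111*, 010110, 011001, 011010, 011100*, 011111*, 111000*, 111100*
[col 1] -11100, 0-1100, 0-1111, 0011-0, 00111-, 111-00
Prime implicants: -11100, 0-1100, 0-1111, 000000, 000101, 0011-0, 00111-, 010110, 011001, 011010, 111-00

000000, 000101, 010110, 011001, 011010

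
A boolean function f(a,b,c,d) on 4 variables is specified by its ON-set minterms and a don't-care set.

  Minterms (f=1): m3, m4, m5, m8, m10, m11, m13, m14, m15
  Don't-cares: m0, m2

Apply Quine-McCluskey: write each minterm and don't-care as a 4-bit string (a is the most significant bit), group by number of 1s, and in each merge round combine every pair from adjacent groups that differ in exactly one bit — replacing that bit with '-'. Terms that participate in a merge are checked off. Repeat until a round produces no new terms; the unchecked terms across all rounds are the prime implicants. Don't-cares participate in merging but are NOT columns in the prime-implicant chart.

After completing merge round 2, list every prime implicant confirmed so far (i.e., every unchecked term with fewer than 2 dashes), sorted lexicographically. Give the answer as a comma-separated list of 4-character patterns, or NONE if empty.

-101, 0-00, 010-, 11-1

size-2^0 implicants → 0000(✓)  0010(✓)  0011(✓)  0100(✓)  0101(✓)  1000(✓)  1010(✓)  1011(✓)  1101(✓)  1110(✓)  1111(✓)
size-2^1 implicants → -000(✓)  -010(✓)  -011(✓)  -101  0-00  00-0(✓)  001-(✓)  010-  1-10(✓)  1-11(✓)  10-0(✓)  101-(✓)  11-1  111-(✓)
size-2^2 implicants → -0-0  -01-  1-1-
Unchecked terms (primes): -0-0, -01-, -101, 0-00, 010-, 1-1-, 11-1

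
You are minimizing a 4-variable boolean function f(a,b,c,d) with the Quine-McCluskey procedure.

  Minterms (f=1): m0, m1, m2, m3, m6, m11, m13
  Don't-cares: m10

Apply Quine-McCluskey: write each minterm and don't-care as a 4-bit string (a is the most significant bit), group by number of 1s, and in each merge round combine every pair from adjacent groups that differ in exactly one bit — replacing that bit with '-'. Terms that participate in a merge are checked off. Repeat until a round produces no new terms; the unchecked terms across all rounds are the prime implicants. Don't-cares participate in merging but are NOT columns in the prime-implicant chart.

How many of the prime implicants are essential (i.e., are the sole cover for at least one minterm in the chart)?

4

Round 0: 0000✓ 0001✓ 0010✓ 0011✓ 0110✓ 1010✓ 1011✓ 1101
Round 1: -010✓ -011✓ 0-10 00-0✓ 00-1✓ 000-✓ 001-✓ 101-✓
Round 2: -01- 00--
PIs = {-01-, 0-10, 00--, 1101}
Coverage chart:
  m0: 00-- ←essential
  m1: 00-- ←essential
  m2: -01-,0-10,00--
  m3: -01-,00--
  m6: 0-10 ←essential
  m11: -01- ←essential
  m13: 1101 ←essential
Essential: -01-, 0-10, 00--, 1101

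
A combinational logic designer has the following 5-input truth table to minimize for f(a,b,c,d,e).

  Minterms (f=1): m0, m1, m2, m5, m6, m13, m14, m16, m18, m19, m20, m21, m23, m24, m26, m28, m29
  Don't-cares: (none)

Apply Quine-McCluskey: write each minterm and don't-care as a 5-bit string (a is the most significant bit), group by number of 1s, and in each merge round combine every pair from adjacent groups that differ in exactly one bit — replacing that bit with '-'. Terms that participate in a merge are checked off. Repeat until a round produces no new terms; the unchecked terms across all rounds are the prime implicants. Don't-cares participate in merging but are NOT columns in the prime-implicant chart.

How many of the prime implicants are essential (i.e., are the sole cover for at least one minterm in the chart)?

size-2^0 implicants → 00000(✓)  00001(✓)  00010(✓)  00101(✓)  00110(✓)  01101(✓)  01110(✓)  10000(✓)  10010(✓)  10011(✓)  10100(✓)  10101(✓)  10111(✓)  11000(✓)  11010(✓)  11100(✓)  11101(✓)
size-2^1 implicants → -0000(✓)  -0010(✓)  -0101(✓)  -1101(✓)  0-101(✓)  0-110  00-01  00-10  000-0(✓)  0000-  1-000(✓)  1-010(✓)  1-100(✓)  1-101(✓)  10-00(✓)  10-11  100-0(✓)  1001-  101-1  1010-(✓)  11-00(✓)  110-0(✓)  1110-(✓)
size-2^2 implicants → --101  -00-0  1--00  1-0-0  1-10-
Unchecked terms (primes): --101, -00-0, 0-110, 00-01, 00-10, 0000-, 1--00, 1-0-0, 1-10-, 10-11, 1001-, 101-1
Minterm coverage:
  m0 ⊆ -00-0,0000-
  m1 ⊆ 00-01,0000-
  m2 ⊆ -00-0,00-10
  m5 ⊆ --101,00-01
  m6 ⊆ 0-110,00-10
  m13 ⊆ --101 [E]
  m14 ⊆ 0-110 [E]
  m16 ⊆ -00-0,1--00,1-0-0
  m18 ⊆ -00-0,1-0-0,1001-
  m19 ⊆ 10-11,1001-
  m20 ⊆ 1--00,1-10-
  m21 ⊆ --101,1-10-,101-1
  m23 ⊆ 10-11,101-1
  m24 ⊆ 1--00,1-0-0
  m26 ⊆ 1-0-0 [E]
  m28 ⊆ 1--00,1-10-
  m29 ⊆ --101,1-10-
E = {--101, 0-110, 1-0-0}

3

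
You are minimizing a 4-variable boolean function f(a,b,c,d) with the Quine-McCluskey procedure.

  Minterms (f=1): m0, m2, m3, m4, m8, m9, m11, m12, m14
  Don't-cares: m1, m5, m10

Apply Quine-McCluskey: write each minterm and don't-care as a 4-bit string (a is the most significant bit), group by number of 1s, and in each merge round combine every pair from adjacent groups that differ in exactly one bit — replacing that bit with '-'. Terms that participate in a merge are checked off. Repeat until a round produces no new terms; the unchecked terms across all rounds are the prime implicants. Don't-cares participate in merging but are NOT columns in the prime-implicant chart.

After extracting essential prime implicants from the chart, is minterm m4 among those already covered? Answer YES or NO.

[col 0] 0000*, 0001*, 0010*, 0011*, 0100*, 0101*, 1000*, 1001*, 1010*, 1011*, 1100*, 1110*
[col 1] -000*, -001*, -010*, -011*, -100*, 0-00*, 0-01*, 00-0*, 00-1*, 000-*, 001-*, 010-*, 1-00*, 1-10*, 10-0*, 10-1*, 100-*, 101-*, 11-0*
[col 2] --00, -0-0*, -0-1*, -00-*, -01-*, 0-0-, 00--*, 1--0, 10--*
[col 3] -0--
Prime implicants: --00, -0--, 0-0-, 1--0
PI chart (minterm → PIs covering it):
  0 | --00,-0--,0-0-
  2 | -0--  (sole → essential)
  3 | -0--  (sole → essential)
  4 | --00,0-0-
  8 | --00,-0--,1--0
  9 | -0--  (sole → essential)
  11 | -0--  (sole → essential)
  12 | --00,1--0
  14 | 1--0  (sole → essential)
Essential prime implicants: -0--, 1--0

NO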